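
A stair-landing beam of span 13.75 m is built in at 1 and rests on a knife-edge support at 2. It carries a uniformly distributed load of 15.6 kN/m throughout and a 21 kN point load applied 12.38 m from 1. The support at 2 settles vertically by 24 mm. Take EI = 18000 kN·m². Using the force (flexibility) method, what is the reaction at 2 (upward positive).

Remove the prop at 2; the released (primary) structure is a cantilever built in at 1.
Free-end deflection of the primary structure under the applied loading (downward +):
  UDL 15.6: wL⁴/(8EI) = 69702/EI
  point load 21 at a = 12.38: Pa²(3L − a)/(6EI) = 15487/EI
  δ_0 = 85189/EI
Flexibility coefficient — unit upward force at 2: δ_{22} = L³/(3EI) = 866.5/EI.
With EI = 18000 kN·m²: δ_0 = 4.7327 m and δ_{22} = 0.048141 m/kN.
Compatibility — the beam at 2 must follow the support down by 0.024 m: δ_0 − R_2·δ_{22} = 0.024, so R_2 = (4.7327 − 0.024)/0.048141 = 97.81 kN.

R_2 = 97.81 kN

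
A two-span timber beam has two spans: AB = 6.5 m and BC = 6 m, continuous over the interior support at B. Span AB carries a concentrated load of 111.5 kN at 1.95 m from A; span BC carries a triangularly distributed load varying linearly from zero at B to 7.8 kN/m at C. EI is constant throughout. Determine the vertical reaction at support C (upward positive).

R_C = 5.716 kN

Insert a hinge at B; M_B is the redundant, and each span becomes simply supported.
Discontinuity in slope at B on the released structure — sum the simple-span end rotations:
  span AB: point load 111.5 at a = 1.95: Pab(L + a)/(6LEI) = 214.3/EI
  span BC: triangular load, peak 7.8: 7w₀L³/(360EI) = 32.76/EI
  relative rotation θ_0 = (214.3 + 32.76)/EI = 247.1/EI
A unit hogging moment at B produces rotation L₁/(3EI) + L₂/(3EI) = 4.167/EI.
Compatibility: M_B·(L₁+L₂)/(3EI) = θ_0, giving M_B = 59.31 kN·m (hogging).
Span BC, ΣM about C: R_B^{BC}·6 = 46.8 + 59.31, so R_B^{BC} = 17.68 kN and R_C = 23.4 − 17.68 = 5.716 kN.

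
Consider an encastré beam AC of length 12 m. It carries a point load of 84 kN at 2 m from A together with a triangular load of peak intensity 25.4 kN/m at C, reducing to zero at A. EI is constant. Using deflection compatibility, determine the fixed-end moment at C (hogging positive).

M_C = 206.2 kN·m

Release both end moments; the primary structure is a simply-supported span AC with redundants M_A and M_C.
On the primary (simply-supported) span, the end slopes from the loading are:
  at A: point load 84 at a = 2: Pab(L + b)/(6LEI) = 513.3/EI
  at C: point load 84 at a = 2: Pab(L + a)/(6LEI) = 326.7/EI
  at A: triangular load, peak 25.4: 7w₀L³/(360EI) = 853.4/EI
  at C: triangular load, peak 25.4: w₀L³/(45EI) = 975.4/EI
  θ_A0 = 1367/EI,  θ_C0 = 1302/EI
Flexibility coefficients: a unit moment at one end gives L/(3EI) there and L/(6EI) at the far end, so f₁₁ = f₂₂ = 4/EI and f₁₂ = f₂₁ = 2/EI.
Compatibility — zero rotation at each built-in end:
  4 M_A + 2 M_C = 1367
  2 M_A + 4 M_C = 1302
Solving the pair gives M_A = 238.6 kN·m and M_C = 206.2 kN·m (hogging).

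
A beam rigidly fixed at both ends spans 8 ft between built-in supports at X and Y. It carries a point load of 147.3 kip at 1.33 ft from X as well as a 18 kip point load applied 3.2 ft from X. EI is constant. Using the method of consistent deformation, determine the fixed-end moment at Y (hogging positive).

Release both end moments; the primary structure is a simply-supported span XY with redundants M_X and M_Y.
On the primary (simply-supported) span, the end slopes from the loading are:
  at X: point load 147.3 at a = 1.33: Pab(L + b)/(6LEI) = 399.4/EI
  at Y: point load 147.3 at a = 1.33: Pab(L + a)/(6LEI) = 254/EI
  at X: point load 18 at a = 3.2: Pab(L + b)/(6LEI) = 73.73/EI
  at Y: point load 18 at a = 3.2: Pab(L + a)/(6LEI) = 64.51/EI
  θ_X0 = 473.1/EI,  θ_Y0 = 318.5/EI
Flexibility coefficients: a unit moment at one end gives L/(3EI) there and L/(6EI) at the far end, so f₁₁ = f₂₂ = 2.667/EI and f₁₂ = f₂₁ = 1.333/EI.
Compatibility — zero rotation at each built-in end:
  2.667 M_X + 1.333 M_Y = 473.1
  1.333 M_X + 2.667 M_Y = 318.5
Solving the pair gives M_X = 156.9 kip·ft and M_Y = 40.98 kip·ft (hogging).

M_Y = 40.98 kip·ft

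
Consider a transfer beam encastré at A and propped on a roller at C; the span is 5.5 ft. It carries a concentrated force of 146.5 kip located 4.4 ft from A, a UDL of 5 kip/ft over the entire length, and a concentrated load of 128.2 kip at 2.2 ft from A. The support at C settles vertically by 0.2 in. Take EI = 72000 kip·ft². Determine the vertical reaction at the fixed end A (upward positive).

R_A = 183.7 kip

Take the reaction at C as the redundant and release it; the primary structure is a cantilever fixed at A.
Free-end deflection of the primary structure under the applied loading (downward +):
  point load 146.5 at a = 4.4: Pa²(3L − a)/(6EI) = 5720/EI
  UDL 5: wL⁴/(8EI) = 571.9/EI
  point load 128.2 at a = 2.2: Pa²(3L − a)/(6EI) = 1479/EI
  δ_0 = 7770/EI
Flexibility coefficient — unit upward force at C: δ_{CC} = L³/(3EI) = 55.46/EI.
With EI = 72000 kip·ft²: δ_0 = 0.10792 ft and δ_{CC} = 0.00077 ft/kip.
Compatibility — the beam at C must follow the support down by 0.01667 ft: δ_0 − R_C·δ_{CC} = 0.01667, so R_C = (0.10792 − 0.01667)/0.00077 = 118.5 kip.
Vertical equilibrium: R_A = ΣP − R_C = 302.2 − 118.5 = 183.7 kip.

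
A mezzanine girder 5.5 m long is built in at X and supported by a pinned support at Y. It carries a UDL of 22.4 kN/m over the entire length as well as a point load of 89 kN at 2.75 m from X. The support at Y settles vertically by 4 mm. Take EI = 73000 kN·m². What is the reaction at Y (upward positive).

R_Y = 68.75 kN

Choose R_Y as the redundant. The primary structure is the cantilever fixed at X.
Primary-structure tip deflection at Y by superposition:
  UDL 22.4: wL⁴/(8EI) = 2562/EI
  point load 89 at a = 2.75: Pa²(3L − a)/(6EI) = 1542/EI
  δ_0 = 4105/EI
Flexibility coefficient — unit upward force at Y: δ_{YY} = L³/(3EI) = 55.46/EI.
With EI = 73000 kN·m²: δ_0 = 0.056228 m and δ_{YY} = 0.00076 m/kN.
Compatibility — the beam at Y must follow the support down by 0.004 m: δ_0 − R_Y·δ_{YY} = 0.004, so R_Y = (0.056228 − 0.004)/0.00076 = 68.75 kN.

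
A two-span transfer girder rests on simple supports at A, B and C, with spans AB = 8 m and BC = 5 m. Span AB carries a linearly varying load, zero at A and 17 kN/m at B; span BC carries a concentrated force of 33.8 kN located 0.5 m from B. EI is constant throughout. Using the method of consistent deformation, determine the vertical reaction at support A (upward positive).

Release continuity at B by inserting a hinge; the redundant is the internal moment M_B. The primary structure is two simply-supported spans AB and BC.
Rotations at B on the released spans (each span's end-slope, ×1/EI):
  span AB: triangular load, peak 17: w₀L³/(45EI) = 193.4/EI
  span BC: point load 33.8 at a = 0.5: Pab(L + b)/(6LEI) = 24.08/EI
  relative rotation θ_0 = (193.4 + 24.08)/EI = 217.5/EI
A unit hogging moment at B produces rotation L₁/(3EI) + L₂/(3EI) = 4.333/EI.
Compatibility: M_B·(L₁+L₂)/(3EI) = θ_0, giving M_B = 50.19 kN·m (hogging).
Span AB, ΣM about A with M_B applied at B: R_B^{AB}·8 = 362.7 + 50.19, so R_B^{AB} = 51.61 kN and R_A = 68 − 51.61 = 16.39 kN.

R_A = 16.39 kN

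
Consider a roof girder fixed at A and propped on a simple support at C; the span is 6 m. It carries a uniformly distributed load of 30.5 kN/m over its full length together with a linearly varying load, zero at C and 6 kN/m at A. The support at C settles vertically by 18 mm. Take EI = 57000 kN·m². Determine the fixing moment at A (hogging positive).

M_A = 237.2 kN·m

Choose R_C as the redundant. The primary structure is the cantilever fixed at A.
Downward deflection at the released point C due to the loads:
  UDL 30.5: wL⁴/(8EI) = 4941/EI
  triangular load, peak 6 at the fixed end: w₀L⁴/(30EI) = 259.2/EI
  δ_0 = 5200/EI
Flexibility coefficient — unit upward force at C: δ_{CC} = L³/(3EI) = 72/EI.
With EI = 57000 kN·m²: δ_0 = 0.091232 m and δ_{CC} = 0.001263 m/kN.
Compatibility — the beam at C must follow the support down by 0.018 m: δ_0 − R_C·δ_{CC} = 0.018, so R_C = (0.091232 − 0.018)/0.001263 = 57.97 kN.
Moment equilibrium about A: M_A = Σ(load moments about A) − R_C·L = 585 − 57.97×6 = 237.2 kN·m.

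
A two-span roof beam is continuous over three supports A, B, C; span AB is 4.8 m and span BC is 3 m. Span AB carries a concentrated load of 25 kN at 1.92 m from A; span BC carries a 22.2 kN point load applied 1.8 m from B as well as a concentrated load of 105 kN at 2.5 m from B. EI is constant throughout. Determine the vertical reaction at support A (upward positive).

Release continuity at B by inserting a hinge; the redundant is the internal moment M_B. The primary structure is two simply-supported spans AB and BC.
Discontinuity in slope at B on the released structure — sum the simple-span end rotations:
  span AB: point load 25 at a = 1.92: Pab(L + a)/(6LEI) = 32.26/EI
  span BC: point load 22.2 at a = 1.8: Pab(L + b)/(6LEI) = 11.19/EI
  span BC: point load 105 at a = 2.5: Pab(L + b)/(6LEI) = 25.52/EI
  relative rotation θ_0 = (32.26 + 36.71)/EI = 68.97/EI
A unit hogging moment at B produces rotation L₁/(3EI) + L₂/(3EI) = 2.6/EI.
Compatibility: M_B·(L₁+L₂)/(3EI) = θ_0, giving M_B = 26.53 kN·m (hogging).
Span AB, ΣM about A with M_B applied at B: R_B^{AB}·4.8 = 48 + 26.53, so R_B^{AB} = 15.53 kN and R_A = 25 − 15.53 = 9.474 kN.

R_A = 9.474 kN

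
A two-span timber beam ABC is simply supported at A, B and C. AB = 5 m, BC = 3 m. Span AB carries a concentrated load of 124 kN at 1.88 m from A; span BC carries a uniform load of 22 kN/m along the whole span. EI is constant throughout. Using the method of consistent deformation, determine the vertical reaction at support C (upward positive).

Insert a hinge at B; M_B is the redundant, and each span becomes simply supported.
Rotations at B on the released spans (each span's end-slope, ×1/EI):
  span AB: point load 124 at a = 1.88: Pab(L + a)/(6LEI) = 166.8/EI
  span BC: UDL 22: wL³/(24EI) = 24.75/EI
  relative rotation θ_0 = (166.8 + 24.75)/EI = 191.6/EI
A unit hogging moment at B produces rotation L₁/(3EI) + L₂/(3EI) = 2.667/EI.
Slope continuity at B: θ_0 = M_B·2.667/EI, so M_B = 191.6/2.667 = 71.83 kN·m (hogging).
Span BC, ΣM about C: R_B^{BC}·3 = 99 + 71.83, so R_B^{BC} = 56.94 kN and R_C = 66 − 56.94 = 9.056 kN.

R_C = 9.056 kN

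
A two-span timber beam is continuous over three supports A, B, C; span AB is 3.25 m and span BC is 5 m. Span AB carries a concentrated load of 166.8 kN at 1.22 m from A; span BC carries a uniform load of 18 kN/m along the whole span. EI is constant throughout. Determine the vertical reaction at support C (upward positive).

R_C = 31.29 kN

Insert a hinge at B; M_B is the redundant, and each span becomes simply supported.
End slopes at the hinge B, treating each span as simply supported:
  span AB: point load 166.8 at a = 1.22: Pab(L + a)/(6LEI) = 94.69/EI
  span BC: UDL 18: wL³/(24EI) = 93.75/EI
  relative rotation θ_0 = (94.69 + 93.75)/EI = 188.4/EI
A unit hogging moment at B produces rotation L₁/(3EI) + L₂/(3EI) = 2.75/EI.
Compatibility: M_B·(L₁+L₂)/(3EI) = θ_0, giving M_B = 68.53 kN·m (hogging).
Span BC, ΣM about C: R_B^{BC}·5 = 225 + 68.53, so R_B^{BC} = 58.71 kN and R_C = 90 − 58.71 = 31.29 kN.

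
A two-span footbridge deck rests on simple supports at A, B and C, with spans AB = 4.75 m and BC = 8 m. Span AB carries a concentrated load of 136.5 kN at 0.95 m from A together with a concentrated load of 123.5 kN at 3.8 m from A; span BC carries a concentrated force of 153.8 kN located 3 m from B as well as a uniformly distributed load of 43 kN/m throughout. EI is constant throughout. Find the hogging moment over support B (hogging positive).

Insert a hinge at B; M_B is the redundant, and each span becomes simply supported.
End slopes at the hinge B, treating each span as simply supported:
  span AB: point load 136.5 at a = 0.95: Pab(L + a)/(6LEI) = 98.55/EI
  span AB: point load 123.5 at a = 3.8: Pab(L + a)/(6LEI) = 133.8/EI
  span BC: point load 153.8 at a = 3: Pab(L + b)/(6LEI) = 624.8/EI
  span BC: UDL 43: wL³/(24EI) = 917.3/EI
  relative rotation θ_0 = (232.3 + 1542)/EI = 1774/EI
A unit hogging moment at B produces rotation L₁/(3EI) + L₂/(3EI) = 4.25/EI.
Slope continuity at B: θ_0 = M_B·4.25/EI, so M_B = 1774/4.25 = 417.5 kN·m (hogging).

M_B = 417.5 kN·m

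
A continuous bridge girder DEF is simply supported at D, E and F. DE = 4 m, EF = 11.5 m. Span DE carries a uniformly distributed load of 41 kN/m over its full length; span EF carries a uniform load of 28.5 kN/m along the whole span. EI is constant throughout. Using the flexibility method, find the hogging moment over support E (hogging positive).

M_E = 370.7 kN·m

Insert a hinge at E; M_E is the redundant, and each span becomes simply supported.
Discontinuity in slope at E on the released structure — sum the simple-span end rotations:
  span DE: UDL 41: wL³/(24EI) = 109.3/EI
  span EF: UDL 28.5: wL³/(24EI) = 1806/EI
  relative rotation θ_0 = (109.3 + 1806)/EI = 1915/EI
A unit hogging moment at E produces rotation L₁/(3EI) + L₂/(3EI) = 5.167/EI.
Compatibility: M_E·(L₁+L₂)/(3EI) = θ_0, giving M_E = 370.7 kN·m (hogging).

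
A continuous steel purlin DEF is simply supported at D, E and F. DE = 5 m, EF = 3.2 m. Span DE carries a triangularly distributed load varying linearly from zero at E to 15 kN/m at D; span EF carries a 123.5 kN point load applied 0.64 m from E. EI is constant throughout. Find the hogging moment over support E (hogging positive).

M_E = 35.55 kN·m

Take M_E as the redundant. Released structure: two simple spans DE and EF with a hinge at E.
Rotations at E on the released spans (each span's end-slope, ×1/EI):
  span DE: triangular load, peak 15: 7w₀L³/(360EI) = 36.46/EI
  span EF: point load 123.5 at a = 0.64: Pab(L + b)/(6LEI) = 60.7/EI
  relative rotation θ_0 = (36.46 + 60.7)/EI = 97.16/EI
A unit hogging moment at E produces rotation L₁/(3EI) + L₂/(3EI) = 2.733/EI.
Compatibility: M_E·(L₁+L₂)/(3EI) = θ_0, giving M_E = 35.55 kN·m (hogging).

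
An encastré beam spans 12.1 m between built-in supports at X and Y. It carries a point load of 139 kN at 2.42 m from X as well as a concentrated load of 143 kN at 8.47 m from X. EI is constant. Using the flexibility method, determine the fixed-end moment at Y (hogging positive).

Take the two fixed-end moments M_X, M_Y as redundants; the released structure is the simple span XY.
End rotations of the released simple span under the applied load (×1/EI):
  at X: point load 139 at a = 2.42: Pab(L + b)/(6LEI) = 976.8/EI
  at Y: point load 139 at a = 2.42: Pab(L + a)/(6LEI) = 651.2/EI
  at X: point load 143 at a = 8.47: Pab(L + b)/(6LEI) = 952.6/EI
  at Y: point load 143 at a = 8.47: Pab(L + a)/(6LEI) = 1246/EI
  θ_X0 = 1929/EI,  θ_Y0 = 1897/EI
Flexibility coefficients: a unit moment at one end gives L/(3EI) there and L/(6EI) at the far end, so f₁₁ = f₂₂ = 4.033/EI and f₁₂ = f₂₁ = 2.017/EI.
Compatibility — zero rotation at each built-in end:
  4.033 M_X + 2.017 M_Y = 1929
  2.017 M_X + 4.033 M_Y = 1897
Solving the pair gives M_X = 324.3 kN·m and M_Y = 308.2 kN·m (hogging).

M_Y = 308.2 kN·m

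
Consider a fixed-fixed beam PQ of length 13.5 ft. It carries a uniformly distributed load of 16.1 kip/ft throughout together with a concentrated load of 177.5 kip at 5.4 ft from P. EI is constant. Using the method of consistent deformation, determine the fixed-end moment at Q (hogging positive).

M_Q = 474.6 kip·ft

Release both end moments; the primary structure is a simply-supported span PQ with redundants M_P and M_Q.
Simple-span end rotations at P and Q under the given loads:
  at P: UDL 16.1: wL³/(24EI) = 1651/EI
  at Q: UDL 16.1: wL³/(24EI) = 1651/EI
  at P: point load 177.5 at a = 5.4: Pab(L + b)/(6LEI) = 2070/EI
  at Q: point load 177.5 at a = 5.4: Pab(L + a)/(6LEI) = 1812/EI
  θ_P0 = 3721/EI,  θ_Q0 = 3462/EI
Flexibility coefficients: a unit moment at one end gives L/(3EI) there and L/(6EI) at the far end, so f₁₁ = f₂₂ = 4.5/EI and f₁₂ = f₂₁ = 2.25/EI.
Compatibility — zero rotation at each built-in end:
  4.5 M_P + 2.25 M_Q = 3721
  2.25 M_P + 4.5 M_Q = 3462
Solving the pair gives M_P = 589.6 kip·ft and M_Q = 474.6 kip·ft (hogging).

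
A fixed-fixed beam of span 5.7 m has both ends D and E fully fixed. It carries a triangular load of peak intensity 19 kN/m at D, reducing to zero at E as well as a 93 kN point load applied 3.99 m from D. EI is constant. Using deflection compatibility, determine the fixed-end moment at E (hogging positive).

M_E = 98.5 kN·m

Release both end moments; the primary structure is a simply-supported span DE with redundants M_D and M_E.
End rotations of the released simple span under the applied load (×1/EI):
  at D: triangular load, peak 19: w₀L³/(45EI) = 78.19/EI
  at E: triangular load, peak 19: 7w₀L³/(360EI) = 68.42/EI
  at D: point load 93 at a = 3.99: Pab(L + b)/(6LEI) = 137.5/EI
  at E: point load 93 at a = 3.99: Pab(L + a)/(6LEI) = 179.8/EI
  θ_D0 = 215.7/EI,  θ_E0 = 248.2/EI
Flexibility coefficients: a unit moment at one end gives L/(3EI) there and L/(6EI) at the far end, so f₁₁ = f₂₂ = 1.9/EI and f₁₂ = f₂₁ = 0.95/EI.
Compatibility — zero rotation at each built-in end:
  1.9 M_D + 0.95 M_E = 215.7
  0.95 M_D + 1.9 M_E = 248.2
Solving the pair gives M_D = 64.26 kN·m and M_E = 98.5 kN·m (hogging).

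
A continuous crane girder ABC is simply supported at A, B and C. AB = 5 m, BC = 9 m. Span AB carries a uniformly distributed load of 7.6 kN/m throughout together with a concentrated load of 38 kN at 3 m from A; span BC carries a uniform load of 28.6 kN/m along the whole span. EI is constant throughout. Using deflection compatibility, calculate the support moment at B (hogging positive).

Insert a hinge at B; M_B is the redundant, and each span becomes simply supported.
Discontinuity in slope at B on the released structure — sum the simple-span end rotations:
  span AB: UDL 7.6: wL³/(24EI) = 39.58/EI
  span AB: point load 38 at a = 3: Pab(L + a)/(6LEI) = 60.8/EI
  span BC: UDL 28.6: wL³/(24EI) = 868.7/EI
  relative rotation θ_0 = (100.4 + 868.7)/EI = 969.1/EI
A unit hogging moment at B produces rotation L₁/(3EI) + L₂/(3EI) = 4.667/EI.
Slope continuity at B: θ_0 = M_B·4.667/EI, so M_B = 969.1/4.667 = 207.7 kN·m (hogging).

M_B = 207.7 kN·m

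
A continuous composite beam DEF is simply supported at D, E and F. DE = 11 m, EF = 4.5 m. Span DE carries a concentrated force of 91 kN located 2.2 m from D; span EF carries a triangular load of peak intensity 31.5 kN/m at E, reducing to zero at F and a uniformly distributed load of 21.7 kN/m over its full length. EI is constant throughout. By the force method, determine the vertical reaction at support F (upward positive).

Take M_E as the redundant. Released structure: two simple spans DE and EF with a hinge at E.
Rotations at E on the released spans (each span's end-slope, ×1/EI):
  span DE: point load 91 at a = 2.2: Pab(L + a)/(6LEI) = 352.4/EI
  span EF: triangular load, peak 31.5: w₀L³/(45EI) = 63.79/EI
  span EF: UDL 21.7: wL³/(24EI) = 82.39/EI
  relative rotation θ_0 = (352.4 + 146.2)/EI = 498.5/EI
A unit hogging moment at E produces rotation L₁/(3EI) + L₂/(3EI) = 5.167/EI.
Slope continuity at E: θ_0 = M_E·5.167/EI, so M_E = 498.5/5.167 = 96.49 kN·m (hogging).
Span EF, ΣM about F: R_E^{EF}·4.5 = 432.3 + 96.49, so R_E^{EF} = 117.5 kN and R_F = 168.5 − 117.5 = 51.01 kN.

R_F = 51.01 kN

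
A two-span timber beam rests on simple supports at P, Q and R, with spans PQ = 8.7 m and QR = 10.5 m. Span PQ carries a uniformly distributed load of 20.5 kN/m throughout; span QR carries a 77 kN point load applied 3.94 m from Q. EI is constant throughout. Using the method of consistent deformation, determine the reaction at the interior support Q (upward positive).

R_Q = 173.5 kN

Release continuity at Q by inserting a hinge; the redundant is the internal moment M_Q. The primary structure is two simply-supported spans PQ and QR.
Discontinuity in slope at Q on the released structure — sum the simple-span end rotations:
  span PQ: UDL 20.5: wL³/(24EI) = 562.5/EI
  span QR: point load 77 at a = 3.94: Pab(L + b)/(6LEI) = 538.9/EI
  relative rotation θ_0 = (562.5 + 538.9)/EI = 1101/EI
A unit hogging moment at Q produces rotation L₁/(3EI) + L₂/(3EI) = 6.4/EI.
Compatibility: M_Q·(L₁+L₂)/(3EI) = θ_0, giving M_Q = 172.1 kN·m (hogging).
Span PQ, ΣM about P with M_Q applied at Q: R_Q^{PQ}·8.7 = 775.8 + 172.1, so R_Q^{PQ} = 109 kN and R_P = 178.3 − 109 = 69.39 kN.
Span QR, ΣM about R: R_Q^{QR}·10.5 = 505.1 + 172.1, so R_Q^{QR} = 64.5 kN and R_R = 77 − 64.5 = 12.5 kN.
R_Q = 109 + 64.5 = 173.5 kN.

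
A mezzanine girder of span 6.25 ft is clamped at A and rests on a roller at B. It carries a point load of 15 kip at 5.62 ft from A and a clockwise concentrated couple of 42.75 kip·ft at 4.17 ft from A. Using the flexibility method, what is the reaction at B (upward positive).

Take the reaction at B as the redundant and release it; the primary structure is a cantilever fixed at A.
Free-end deflection of the primary structure under the applied loading (downward +):
  point load 15 at a = 5.62: Pa²(3L − a)/(6EI) = 1037/EI
  clockwise couple 42.75 at a = 4.17: M₀a(2L − a)/(2EI) = 742.5/EI
  δ_0 = 1779/EI
Flexibility coefficient — unit upward force at B: δ_{BB} = L³/(3EI) = 81.38/EI.
The prop prevents deflection at B: R_B = δ_0/δ_{BB} = 1779/81.38 = 21.86 kip.

R_B = 21.86 kip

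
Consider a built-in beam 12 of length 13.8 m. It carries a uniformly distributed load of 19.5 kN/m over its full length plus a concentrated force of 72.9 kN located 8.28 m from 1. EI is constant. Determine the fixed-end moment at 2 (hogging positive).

Take the two fixed-end moments M_1, M_2 as redundants; the released structure is the simple span 12.
On the primary (simply-supported) span, the end slopes from the loading are:
  at 1: UDL 19.5: wL³/(24EI) = 2135/EI
  at 2: UDL 19.5: wL³/(24EI) = 2135/EI
  at 1: point load 72.9 at a = 8.28: Pab(L + b)/(6LEI) = 777.5/EI
  at 2: point load 72.9 at a = 8.28: Pab(L + a)/(6LEI) = 888.5/EI
  θ_10 = 2913/EI,  θ_20 = 3024/EI
Flexibility coefficients: a unit moment at one end gives L/(3EI) there and L/(6EI) at the far end, so f₁₁ = f₂₂ = 4.6/EI and f₁₂ = f₂₁ = 2.3/EI.
Compatibility — zero rotation at each built-in end:
  4.6 M_1 + 2.3 M_2 = 2913
  2.3 M_1 + 4.6 M_2 = 3024
Solving the pair gives M_1 = 406 kN·m and M_2 = 454.3 kN·m (hogging).

M_2 = 454.3 kN·m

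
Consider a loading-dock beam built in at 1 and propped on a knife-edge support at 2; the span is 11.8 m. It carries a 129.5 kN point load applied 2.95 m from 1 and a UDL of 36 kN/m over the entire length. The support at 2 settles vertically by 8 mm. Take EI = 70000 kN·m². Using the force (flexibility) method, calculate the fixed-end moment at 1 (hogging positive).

M_1 = 889.3 kN·m

Remove the prop at 2; the released (primary) structure is a cantilever built in at 1.
Primary-structure tip deflection at 2 by superposition:
  point load 129.5 at a = 2.95: Pa²(3L − a)/(6EI) = 6095/EI
  UDL 36: wL⁴/(8EI) = 87245/EI
  δ_0 = 93340/EI
Tip deflection under a unit load at 2: L³/(3EI) = 547.7/EI.
With EI = 70000 kN·m²: δ_0 = 1.3334 m and δ_{22} = 0.007824 m/kN.
Compatibility — the beam at 2 must follow the support down by 0.008 m: δ_0 − R_2·δ_{22} = 0.008, so R_2 = (1.3334 − 0.008)/0.007824 = 169.4 kN.
Moment equilibrium about 1: M_1 = Σ(load moments about 1) − R_2·L = 2888 − 169.4×11.8 = 889.3 kN·m.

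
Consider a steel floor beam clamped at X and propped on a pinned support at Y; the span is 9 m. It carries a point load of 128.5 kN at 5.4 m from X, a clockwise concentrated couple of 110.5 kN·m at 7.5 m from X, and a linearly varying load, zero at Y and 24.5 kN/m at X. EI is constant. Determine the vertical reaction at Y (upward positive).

Release the roller at Y. Primary structure: cantilever fixed at X.
Primary-structure tip deflection at Y by superposition:
  point load 128.5 at a = 5.4: Pa²(3L − a)/(6EI) = 13489/EI
  clockwise couple 110.5 at a = 7.5: M₀a(2L − a)/(2EI) = 4351/EI
  triangular load, peak 24.5 at the fixed end: w₀L⁴/(30EI) = 5358/EI
  δ_0 = 23199/EI
Tip deflection under a unit load at Y: L³/(3EI) = 243/EI.
The prop prevents deflection at Y: R_Y = δ_0/δ_{YY} = 23199/243 = 95.47 kN.

R_Y = 95.47 kN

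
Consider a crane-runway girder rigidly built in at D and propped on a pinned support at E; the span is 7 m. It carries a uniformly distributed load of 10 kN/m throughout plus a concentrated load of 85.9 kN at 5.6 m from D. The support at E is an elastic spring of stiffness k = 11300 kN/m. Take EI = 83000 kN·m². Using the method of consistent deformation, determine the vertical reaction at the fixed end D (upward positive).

Choose R_E as the redundant. The primary structure is the cantilever fixed at D.
Free-end deflection of the primary structure under the applied loading (downward +):
  UDL 10: wL⁴/(8EI) = 3001/EI
  point load 85.9 at a = 5.6: Pa²(3L − a)/(6EI) = 6914/EI
  δ_0 = 9915/EI
Tip deflection under a unit load at E: L³/(3EI) = 114.3/EI.
With EI = 83000 kN·m²: δ_0 = 0.11946 m and δ_{EE} = 0.001378 m/kN.
Compatibility — the spring shortens by R_E/k under the reaction it provides: δ_0 − R_E·δ_{EE} = R_E/k. With 1/k = 0.000088 m/kN, R_E = δ_0 / (δ_{EE} + 1/k) = 0.11946 / (0.001378 + 0.000088) = 81.49 kN.
Vertical equilibrium: R_D = ΣP − R_E = 155.9 − 81.49 = 74.41 kN.

R_D = 74.41 kN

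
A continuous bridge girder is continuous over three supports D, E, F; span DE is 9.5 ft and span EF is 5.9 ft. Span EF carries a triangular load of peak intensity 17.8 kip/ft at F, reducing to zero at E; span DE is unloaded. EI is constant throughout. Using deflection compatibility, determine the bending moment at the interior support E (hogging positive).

M_E = 13.85 kip·ft

Insert a hinge at E; M_E is the redundant, and each span becomes simply supported.
End slopes at the hinge E, treating each span as simply supported:
  span EF: triangular load, peak 17.8: 7w₀L³/(360EI) = 71.08/EI
  relative rotation θ_0 = (0 + 71.08)/EI = 71.08/EI
A unit hogging moment at E produces rotation L₁/(3EI) + L₂/(3EI) = 5.133/EI.
Slope continuity at E: θ_0 = M_E·5.133/EI, so M_E = 71.08/5.133 = 13.85 kip·ft (hogging).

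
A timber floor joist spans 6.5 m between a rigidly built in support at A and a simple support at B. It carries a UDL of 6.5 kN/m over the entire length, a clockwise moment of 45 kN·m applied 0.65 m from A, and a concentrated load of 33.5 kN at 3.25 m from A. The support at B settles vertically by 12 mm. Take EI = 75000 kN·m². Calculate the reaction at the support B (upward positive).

Release the roller at B. Primary structure: cantilever fixed at A.
Deflection at B on the released cantilever, summing each load's contribution:
  UDL 6.5: wL⁴/(8EI) = 1450/EI
  clockwise couple 45 at a = 0.65: M₀a(2L − a)/(2EI) = 180.6/EI
  point load 33.5 at a = 3.25: Pa²(3L − a)/(6EI) = 958.3/EI
  δ_0 = 2589/EI
Flexibility coefficient — unit upward force at B: δ_{BB} = L³/(3EI) = 91.54/EI.
With EI = 75000 kN·m²: δ_0 = 0.034524 m and δ_{BB} = 0.001221 m/kN.
Compatibility — the beam at B must follow the support down by 0.012 m: δ_0 − R_B·δ_{BB} = 0.012, so R_B = (0.034524 − 0.012)/0.001221 = 18.45 kN.

R_B = 18.45 kN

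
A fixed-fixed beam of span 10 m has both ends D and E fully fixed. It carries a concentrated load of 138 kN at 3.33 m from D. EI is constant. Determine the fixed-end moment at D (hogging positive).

M_D = 204.4 kN·m

Take the two fixed-end moments M_D, M_E as redundants; the released structure is the simple span DE.
On the primary (simply-supported) span, the end slopes from the loading are:
  at D: point load 138 at a = 3.33: Pab(L + b)/(6LEI) = 851.6/EI
  at E: point load 138 at a = 3.33: Pab(L + a)/(6LEI) = 681/EI
  θ_D0 = 851.6/EI,  θ_E0 = 681/EI
Flexibility coefficients: a unit moment at one end gives L/(3EI) there and L/(6EI) at the far end, so f₁₁ = f₂₂ = 3.333/EI and f₁₂ = f₂₁ = 1.667/EI.
Compatibility — zero rotation at each built-in end:
  3.333 M_D + 1.667 M_E = 851.6
  1.667 M_D + 3.333 M_E = 681
Solving the pair gives M_D = 204.4 kN·m and M_E = 102.1 kN·m (hogging).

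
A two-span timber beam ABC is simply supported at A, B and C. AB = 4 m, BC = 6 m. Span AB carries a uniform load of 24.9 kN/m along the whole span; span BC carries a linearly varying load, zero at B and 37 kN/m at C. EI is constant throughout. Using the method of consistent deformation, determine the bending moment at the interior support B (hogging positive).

Insert a hinge at B; M_B is the redundant, and each span becomes simply supported.
End slopes at the hinge B, treating each span as simply supported:
  span AB: UDL 24.9: wL³/(24EI) = 66.4/EI
  span BC: triangular load, peak 37: 7w₀L³/(360EI) = 155.4/EI
  relative rotation θ_0 = (66.4 + 155.4)/EI = 221.8/EI
A unit hogging moment at B produces rotation L₁/(3EI) + L₂/(3EI) = 3.333/EI.
Slope continuity at B: θ_0 = M_B·3.333/EI, so M_B = 221.8/3.333 = 66.54 kN·m (hogging).

M_B = 66.54 kN·m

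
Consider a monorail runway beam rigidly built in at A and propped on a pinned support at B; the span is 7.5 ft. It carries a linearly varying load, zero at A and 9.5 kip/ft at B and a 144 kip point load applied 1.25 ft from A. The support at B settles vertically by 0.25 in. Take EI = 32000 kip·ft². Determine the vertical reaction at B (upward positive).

R_B = 20.52 kip

Choose R_B as the redundant. The primary structure is the cantilever fixed at A.
Free-end deflection of the primary structure under the applied loading (downward +):
  triangular load, peak 9.5 at the free end: 11w₀L⁴/(120EI) = 2755/EI
  point load 144 at a = 1.25: Pa²(3L − a)/(6EI) = 796.9/EI
  δ_0 = 3552/EI
Tip deflection under a unit load at B: L³/(3EI) = 140.6/EI.
With EI = 32000 kip·ft²: δ_0 = 0.11101 ft and δ_{BB} = 0.004395 ft/kip.
Compatibility — the beam at B must follow the support down by 0.02083 ft: δ_0 − R_B·δ_{BB} = 0.02083, so R_B = (0.11101 − 0.02083)/0.004395 = 20.52 kip.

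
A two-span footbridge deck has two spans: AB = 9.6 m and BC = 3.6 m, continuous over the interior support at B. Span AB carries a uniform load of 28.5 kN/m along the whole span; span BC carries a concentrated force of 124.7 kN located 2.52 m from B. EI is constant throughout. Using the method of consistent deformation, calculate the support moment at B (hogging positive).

Take M_B as the redundant. Released structure: two simple spans AB and BC with a hinge at B.
End slopes at the hinge B, treating each span as simply supported:
  span AB: UDL 28.5: wL³/(24EI) = 1051/EI
  span BC: point load 124.7 at a = 2.52: Pab(L + b)/(6LEI) = 73.53/EI
  relative rotation θ_0 = (1051 + 73.53)/EI = 1124/EI
A unit hogging moment at B produces rotation L₁/(3EI) + L₂/(3EI) = 4.4/EI.
Compatibility: M_B·(L₁+L₂)/(3EI) = θ_0, giving M_B = 255.5 kN·m (hogging).

M_B = 255.5 kN·m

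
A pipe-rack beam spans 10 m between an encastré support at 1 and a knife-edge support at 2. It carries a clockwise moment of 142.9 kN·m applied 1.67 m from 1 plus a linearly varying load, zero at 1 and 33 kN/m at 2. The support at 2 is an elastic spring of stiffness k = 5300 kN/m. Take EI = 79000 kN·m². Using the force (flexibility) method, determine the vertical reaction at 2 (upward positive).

R_2 = 93.15 kN

Take the reaction at 2 as the redundant and release it; the primary structure is a cantilever fixed at 1.
Downward deflection at the released point 2 due to the loads:
  clockwise couple 142.9 at a = 1.67: M₀a(2L − a)/(2EI) = 2187/EI
  triangular load, peak 33 at the free end: 11w₀L⁴/(120EI) = 30250/EI
  δ_0 = 32437/EI
Flexibility coefficient — unit upward force at 2: δ_{22} = L³/(3EI) = 333.3/EI.
With EI = 79000 kN·m²: δ_0 = 0.4106 m and δ_{22} = 0.004219 m/kN.
Compatibility — the spring shortens by R_2/k under the reaction it provides: δ_0 − R_2·δ_{22} = R_2/k. With 1/k = 0.000189 m/kN, R_2 = δ_0 / (δ_{22} + 1/k) = 0.4106 / (0.004219 + 0.000189) = 93.15 kN.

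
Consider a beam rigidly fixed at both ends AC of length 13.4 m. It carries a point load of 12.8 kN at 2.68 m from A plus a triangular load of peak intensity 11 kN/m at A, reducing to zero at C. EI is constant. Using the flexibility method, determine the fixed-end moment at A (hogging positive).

M_A = 120.7 kN·m

Release both end moments; the primary structure is a simply-supported span AC with redundants M_A and M_C.
Simple-span end rotations at A and C under the given loads:
  at A: point load 12.8 at a = 2.68: Pab(L + b)/(6LEI) = 110.3/EI
  at C: point load 12.8 at a = 2.68: Pab(L + a)/(6LEI) = 73.55/EI
  at A: triangular load, peak 11: w₀L³/(45EI) = 588.2/EI
  at C: triangular load, peak 11: 7w₀L³/(360EI) = 514.6/EI
  θ_A0 = 698.5/EI,  θ_C0 = 588.2/EI
Flexibility coefficients: a unit moment at one end gives L/(3EI) there and L/(6EI) at the far end, so f₁₁ = f₂₂ = 4.467/EI and f₁₂ = f₂₁ = 2.233/EI.
Compatibility — zero rotation at each built-in end:
  4.467 M_A + 2.233 M_C = 698.5
  2.233 M_A + 4.467 M_C = 588.2
Solving the pair gives M_A = 120.7 kN·m and M_C = 71.33 kN·m (hogging).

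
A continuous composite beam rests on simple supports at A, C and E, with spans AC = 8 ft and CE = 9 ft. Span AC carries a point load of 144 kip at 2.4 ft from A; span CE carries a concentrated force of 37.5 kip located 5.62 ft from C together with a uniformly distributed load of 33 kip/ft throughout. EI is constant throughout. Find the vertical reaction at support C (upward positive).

R_C = 271.8 kip

Insert a hinge at C; M_C is the redundant, and each span becomes simply supported.
Discontinuity in slope at C on the released structure — sum the simple-span end rotations:
  span AC: point load 144 at a = 2.4: Pab(L + a)/(6LEI) = 419.3/EI
  span CE: point load 37.5 at a = 5.62: Pab(L + b)/(6LEI) = 163.3/EI
  span CE: UDL 33: wL³/(24EI) = 1002/EI
  relative rotation θ_0 = (419.3 + 1166)/EI = 1585/EI
A unit hogging moment at C produces rotation L₁/(3EI) + L₂/(3EI) = 5.667/EI.
Slope continuity at C: θ_0 = M_C·5.667/EI, so M_C = 1585/5.667 = 279.7 kip·ft (hogging).
Span AC, ΣM about A with M_C applied at C: R_C^{AC}·8 = 345.6 + 279.7, so R_C^{AC} = 78.16 kip and R_A = 144 − 78.16 = 65.84 kip.
Span CE, ΣM about E: R_C^{CE}·9 = 1463 + 279.7, so R_C^{CE} = 193.7 kip and R_E = 334.5 − 193.7 = 140.8 kip.
R_C = 78.16 + 193.7 = 271.8 kip.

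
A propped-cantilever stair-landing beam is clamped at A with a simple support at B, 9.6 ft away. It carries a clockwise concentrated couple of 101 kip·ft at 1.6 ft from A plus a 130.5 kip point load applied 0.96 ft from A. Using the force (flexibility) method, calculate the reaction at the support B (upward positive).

Remove the prop at B; the released (primary) structure is a cantilever built in at A.
Free-end deflection of the primary structure under the applied loading (downward +):
  clockwise couple 101 at a = 1.6: M₀a(2L − a)/(2EI) = 1422/EI
  point load 130.5 at a = 0.96: Pa²(3L − a)/(6EI) = 558/EI
  δ_0 = 1980/EI
Flexibility coefficient — unit upward force at B: δ_{BB} = L³/(3EI) = 294.9/EI.
The prop prevents deflection at B: R_B = δ_0/δ_{BB} = 1980/294.9 = 6.714 kip.

R_B = 6.714 kip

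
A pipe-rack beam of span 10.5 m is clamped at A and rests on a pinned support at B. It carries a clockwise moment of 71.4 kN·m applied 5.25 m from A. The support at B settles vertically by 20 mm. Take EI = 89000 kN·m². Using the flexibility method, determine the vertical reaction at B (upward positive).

R_B = 3.037 kN

Release the roller at B. Primary structure: cantilever fixed at A.
Free-end deflection of the primary structure under the applied loading (downward +):
  clockwise couple 71.4 at a = 5.25: M₀a(2L − a)/(2EI) = 2952/EI
Tip deflection under a unit load at B: L³/(3EI) = 385.9/EI.
With EI = 89000 kN·m²: δ_0 = 0.033168 m and δ_{BB} = 0.004336 m/kN.
Compatibility — the beam at B must follow the support down by 0.02 m: δ_0 − R_B·δ_{BB} = 0.02, so R_B = (0.033168 − 0.02)/0.004336 = 3.037 kN.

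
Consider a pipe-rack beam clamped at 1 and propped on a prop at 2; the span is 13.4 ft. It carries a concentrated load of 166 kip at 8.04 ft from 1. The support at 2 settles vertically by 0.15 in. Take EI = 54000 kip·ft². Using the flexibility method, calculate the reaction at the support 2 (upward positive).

Remove the prop at 2; the released (primary) structure is a cantilever built in at 1.
Free-end deflection of the primary structure under the applied loading (downward +):
  point load 166 at a = 8.04: Pa²(3L − a)/(6EI) = 57516/EI
Tip deflection under a unit load at 2: L³/(3EI) = 802/EI.
With EI = 54000 kip·ft²: δ_0 = 1.0651 ft and δ_{22} = 0.014852 ft/kip.
Compatibility — the beam at 2 must follow the support down by 0.0125 ft: δ_0 − R_2·δ_{22} = 0.0125, so R_2 = (1.0651 − 0.0125)/0.014852 = 70.87 kip.

R_2 = 70.87 kip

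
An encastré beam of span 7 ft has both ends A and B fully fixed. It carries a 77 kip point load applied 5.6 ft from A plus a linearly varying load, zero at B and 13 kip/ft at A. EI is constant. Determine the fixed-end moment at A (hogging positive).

Take the two fixed-end moments M_A, M_B as redundants; the released structure is the simple span AB.
Simple-span end rotations at A and B under the given loads:
  at A: point load 77 at a = 5.6: Pab(L + b)/(6LEI) = 120.7/EI
  at B: point load 77 at a = 5.6: Pab(L + a)/(6LEI) = 181.1/EI
  at A: triangular load, peak 13: w₀L³/(45EI) = 99.09/EI
  at B: triangular load, peak 13: 7w₀L³/(360EI) = 86.7/EI
  θ_A0 = 219.8/EI,  θ_B0 = 267.8/EI
Flexibility coefficients: a unit moment at one end gives L/(3EI) there and L/(6EI) at the far end, so f₁₁ = f₂₂ = 2.333/EI and f₁₂ = f₂₁ = 1.167/EI.
Compatibility — zero rotation at each built-in end:
  2.333 M_A + 1.167 M_B = 219.8
  1.167 M_A + 2.333 M_B = 267.8
Solving the pair gives M_A = 49.1 kip·ft and M_B = 90.23 kip·ft (hogging).

M_A = 49.1 kip·ft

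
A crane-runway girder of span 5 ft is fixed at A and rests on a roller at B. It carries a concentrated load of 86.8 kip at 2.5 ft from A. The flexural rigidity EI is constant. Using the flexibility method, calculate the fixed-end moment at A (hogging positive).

M_A = 81.38 kip·ft

Release the roller at B. Primary structure: cantilever fixed at A.
Downward deflection at the released point B due to the loads:
  point load 86.8 at a = 2.5: Pa²(3L − a)/(6EI) = 1130/EI
Flexibility coefficient — unit upward force at B: δ_{BB} = L³/(3EI) = 41.67/EI.
Compatibility at B: δ_0 − R_B·δ_{BB} = 0, so R_B = 1130/41.67 = 27.12 kip.
Moment equilibrium about A: M_A = Σ(load moments about A) − R_B·L = 217 − 27.12×5 = 81.38 kip·ft.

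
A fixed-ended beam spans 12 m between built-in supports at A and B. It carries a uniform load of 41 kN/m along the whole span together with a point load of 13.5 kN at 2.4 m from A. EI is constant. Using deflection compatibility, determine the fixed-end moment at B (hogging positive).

Release both end moments; the primary structure is a simply-supported span AB with redundants M_A and M_B.
On the primary (simply-supported) span, the end slopes from the loading are:
  at A: UDL 41: wL³/(24EI) = 2952/EI
  at B: UDL 41: wL³/(24EI) = 2952/EI
  at A: point load 13.5 at a = 2.4: Pab(L + b)/(6LEI) = 93.31/EI
  at B: point load 13.5 at a = 2.4: Pab(L + a)/(6LEI) = 62.21/EI
  θ_A0 = 3045/EI,  θ_B0 = 3014/EI
Flexibility coefficients: a unit moment at one end gives L/(3EI) there and L/(6EI) at the far end, so f₁₁ = f₂₂ = 4/EI and f₁₂ = f₂₁ = 2/EI.
Compatibility — zero rotation at each built-in end:
  4 M_A + 2 M_B = 3045
  2 M_A + 4 M_B = 3014
Solving the pair gives M_A = 512.7 kN·m and M_B = 497.2 kN·m (hogging).

M_B = 497.2 kN·m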